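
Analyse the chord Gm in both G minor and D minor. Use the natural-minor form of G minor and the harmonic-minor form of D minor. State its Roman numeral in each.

The scale of G minor (natural minor) is G A Bb C D Eb F; G is degree 1, and the triad built there (G-Bb-D) is minor, so it is i.
The scale of D minor (harmonic minor) is D E F G A Bb C#; G is degree 4, and the triad built there (G-Bb-D) is minor, so it is iv.

i in G minor; iv in D minor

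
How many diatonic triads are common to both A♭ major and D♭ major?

4

Diatonic triads of A♭ major: A♭ (I), B♭m (ii), Cm (iii), D♭ (IV), E♭ (V), Fm (vi), Gdim (vii°).
Diatonic triads of D♭ major: D♭ (I), E♭m (ii), Fm (iii), G♭ (IV), A♭ (V), B♭m (vi), Cdim (vii°).
Matching root and quality in both lists: A♭, B♭m, D♭, Fm.
That gives 4 common triads.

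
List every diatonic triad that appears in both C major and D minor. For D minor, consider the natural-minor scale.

C, Dm, F, Am

Triads in C major: C (I), Dm (ii), Em (iii), F (IV), G (V), Am (vi), Bdim (vii°).
Triads in D minor (natural minor): Dm (i), Edim (ii°), F (III), Gm (iv), Am (v), Bb (VI), C (VII).
Shared triads with their functions: C (I in C major, VII in D minor); Dm (ii in C major, i in D minor); F (IV in C major, III in D minor); Am (vi in C major, v in D minor).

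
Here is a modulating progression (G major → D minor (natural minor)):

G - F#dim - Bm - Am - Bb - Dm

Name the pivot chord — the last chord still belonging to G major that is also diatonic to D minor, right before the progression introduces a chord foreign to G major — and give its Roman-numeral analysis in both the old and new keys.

Chords diatonic to G major: G, Am, Bm, C, D, Em, F#dim.
Reading the progression, the first chord not in that set is Bb, so the modulation leaves G major there.
The chord immediately before Bb is Am, which is diatonic to both keys: ii in G major and v in D minor.

Am — ii in G major, v in D minor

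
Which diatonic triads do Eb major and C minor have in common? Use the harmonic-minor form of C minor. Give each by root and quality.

Triads in Eb major: Eb (I), Fm (ii), Gm (iii), Ab (IV), Bb (V), Cm (vi), Ddim (vii°).
Triads in C minor (harmonic minor): Cm (i), Ddim (ii°), Ebaug (III+), Fm (iv), G (V), Ab (VI), Bdim (vii°).
Shared triads with their functions: Fm (ii in Eb major, iv in C minor); Ab (IV in Eb major, VI in C minor); Cm (vi in Eb major, i in C minor); Ddim (vii° in Eb major, ii° in C minor).

Fm, Ab, Cm, Ddim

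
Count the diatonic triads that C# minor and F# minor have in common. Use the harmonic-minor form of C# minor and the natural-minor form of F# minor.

3

Diatonic triads of C# minor (harmonic minor): C#m (i), D#dim (ii°), Eaug (III+), F#m (iv), G# (V), A (VI), B#dim (vii°).
Diatonic triads of F# minor (natural minor): F#m (i), G#dim (ii°), A (III), Bm (iv), C#m (v), D (VI), E (VII).
Matching root and quality in both lists: C#m, F#m, A.
That gives 3 common triads.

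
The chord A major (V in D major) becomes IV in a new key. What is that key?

E major

The numeral IV denotes a major triad on scale degree 4. With A on degree 4, the tonic of the new key is E.
Degree 4 carries a major triad in major keys, so the destination is E major.
Check: the diatonic triads of E major are E (I), F#m (ii), G#m (iii), A (IV), B (V), C#m (vi), D#dim (vii°) — A major is indeed IV.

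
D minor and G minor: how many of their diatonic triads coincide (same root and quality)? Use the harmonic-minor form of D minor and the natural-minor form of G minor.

Diatonic triads of D minor (harmonic minor): Dm (i), Edim (ii°), Faug (III+), Gm (iv), A (V), Bb (VI), C#dim (vii°).
Diatonic triads of G minor (natural minor): Gm (i), Adim (ii°), Bb (III), Cm (iv), Dm (v), Eb (VI), F (VII).
Matching root and quality in both lists: Dm, Gm, Bb.
That gives 3 common triads.

3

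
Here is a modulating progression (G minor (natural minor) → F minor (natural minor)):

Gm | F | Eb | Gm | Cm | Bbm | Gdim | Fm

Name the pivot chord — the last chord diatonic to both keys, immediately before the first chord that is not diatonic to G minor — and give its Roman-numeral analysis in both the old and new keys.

Chords diatonic to G minor: Gm, Adim, Bb, Cm, Dm, Eb, F.
Reading the progression, the first chord not in that set is Bbm, so the modulation leaves G minor there.
The chord immediately before Bbm is Cm, which is diatonic to both keys: iv in G minor and v in F minor.

Cm — iv in G minor, v in F minor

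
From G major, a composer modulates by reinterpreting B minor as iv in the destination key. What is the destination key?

The numeral iv denotes a minor triad on scale degree 4. With B on degree 4, the tonic of the new key is F♯.
Degree 4 carries a minor triad in minor keys, so the destination is F♯ minor.
Check: the diatonic triads of F♯ minor (natural minor) are F♯m (i), G♯dim (ii°), A (III), Bm (iv), C♯m (v), D (VI), E (VII) — B minor is indeed iv.

F♯ minor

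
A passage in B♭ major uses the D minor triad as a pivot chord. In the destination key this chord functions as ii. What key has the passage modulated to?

The numeral ii denotes a minor triad on scale degree 2. With D on degree 2, the tonic of the new key is C.
Degree 2 carries a minor triad in major keys, so the destination is C major.
Check: the diatonic triads of C major are C (I), Dm (ii), Em (iii), F (IV), G (V), Am (vi), Bdim (vii°) — D minor is indeed ii.

C major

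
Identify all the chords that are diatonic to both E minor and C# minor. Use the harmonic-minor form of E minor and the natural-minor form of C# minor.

B, D#dim

Triads in E minor (harmonic minor): Em (i), F#dim (ii°), Gaug (III+), Am (iv), B (V), C (VI), D#dim (vii°).
Triads in C# minor (natural minor): C#m (i), D#dim (ii°), E (III), F#m (iv), G#m (v), A (VI), B (VII).
Shared triads with their functions: B (V in E minor, VII in C# minor); D#dim (vii° in E minor, ii° in C# minor).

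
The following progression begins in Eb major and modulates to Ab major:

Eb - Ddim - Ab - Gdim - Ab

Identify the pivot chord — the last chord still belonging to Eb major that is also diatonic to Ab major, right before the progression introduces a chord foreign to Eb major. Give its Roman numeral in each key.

Chords diatonic to Eb major: Eb, Fm, Gm, Ab, Bb, Cm, Ddim.
Reading the progression, the first chord not in that set is Gdim, so the modulation leaves Eb major there.
The chord immediately before Gdim is Ab, which is diatonic to both keys: IV in Eb major and I in Ab major.

Ab — IV in Eb major, I in Ab major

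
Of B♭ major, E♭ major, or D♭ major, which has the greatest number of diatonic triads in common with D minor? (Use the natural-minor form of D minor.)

Triads of D minor (natural minor): Dm (i), Edim (ii°), F (III), Gm (iv), Am (v), B♭ (VI), C (VII).
B♭ major shares 4: Dm, F, Gm, B♭.
E♭ major shares 2: Gm, B♭.
D♭ major shares 0: none.
The most common triads (4) are shared with B♭ major.

B♭ major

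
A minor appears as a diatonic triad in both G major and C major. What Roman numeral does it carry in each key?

The scale of G major is G A B C D E F#; A is degree 2, and the triad built there (A-C-E) is minor, so it is ii.
The scale of C major is C D E F G A B; A is degree 6, and the triad built there (A-C-E) is minor, so it is vi.

ii in G major; vi in C major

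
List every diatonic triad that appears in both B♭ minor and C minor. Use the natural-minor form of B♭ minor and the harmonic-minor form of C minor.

Triads in B♭ minor (natural minor): B♭m (i), Cdim (ii°), D♭ (III), E♭m (iv), Fm (v), G♭ (VI), A♭ (VII).
Triads in C minor (harmonic minor): Cm (i), Ddim (ii°), E♭aug (III+), Fm (iv), G (V), A♭ (VI), Bdim (vii°).
Shared triads with their functions: Fm (v in B♭ minor, iv in C minor); A♭ (VII in B♭ minor, VI in C minor).

Fm, A♭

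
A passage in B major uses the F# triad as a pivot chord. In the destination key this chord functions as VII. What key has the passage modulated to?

G# minor

The numeral VII denotes a major triad on scale degree 7. With F# on degree 7, the tonic of the new key is G#.
Degree 7 carries a major triad in natural-minor keys, so the destination is G# minor.
Check: the diatonic triads of G# minor (natural minor) are G#m (i), A#dim (ii°), B (III), C#m (iv), D#m (v), E (VI), F# (VII) — F# is indeed VII.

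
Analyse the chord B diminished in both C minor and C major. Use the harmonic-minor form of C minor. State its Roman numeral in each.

The scale of C minor (harmonic minor) is C D Eb F G Ab B; B is degree 7, and the triad built there (B-D-F) is diminished, so it is vii°.
The scale of C major is C D E F G A B; B is degree 7, and the triad built there (B-D-F) is diminished, so it is vii°.

vii° in C minor; vii° in C major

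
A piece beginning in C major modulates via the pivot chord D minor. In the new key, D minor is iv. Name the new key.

The numeral iv denotes a minor triad on scale degree 4. With D on degree 4, the tonic of the new key is A.
Degree 4 carries a minor triad in minor keys, so the destination is A minor.
Check: the diatonic triads of A minor (natural minor) are Am (i), Bdim (ii°), C (III), Dm (iv), Em (v), F (VI), G (VII) — D minor is indeed iv.

A minor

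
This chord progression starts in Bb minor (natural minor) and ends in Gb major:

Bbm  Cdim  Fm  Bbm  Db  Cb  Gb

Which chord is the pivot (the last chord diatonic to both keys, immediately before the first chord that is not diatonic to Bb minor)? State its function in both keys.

Db — III in Bb minor, V in Gb major

Chords diatonic to Bb minor: Bbm, Cdim, Db, Ebm, Fm, Gb, Ab.
Reading the progression, the first chord not in that set is Cb, so the modulation leaves Bb minor there.
The chord immediately before Cb is Db, which is diatonic to both keys: III in Bb minor and V in Gb major.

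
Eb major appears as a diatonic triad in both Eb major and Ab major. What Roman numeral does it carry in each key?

I in Eb major; V in Ab major

The scale of Eb major is Eb F G Ab Bb C D; Eb is degree 1, and the triad built there (Eb-G-Bb) is major, so it is I.
The scale of Ab major is Ab Bb C Db Eb F G; Eb is degree 5, and the triad built there (Eb-G-Bb) is major, so it is V.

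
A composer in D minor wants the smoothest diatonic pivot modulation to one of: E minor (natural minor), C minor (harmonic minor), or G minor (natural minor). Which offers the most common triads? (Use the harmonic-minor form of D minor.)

Triads of D minor (harmonic minor): D minor (i), E diminished (ii°), F augmented (III+), G minor (iv), A major (V), B♭ major (VI), C♯ diminished (vii°).
E minor (natural minor) shares 0: none.
C minor (harmonic minor) shares 0: none.
G minor (natural minor) shares 3: Dm, Gm, B♭.
The most common triads (3) are shared with G minor.

G minor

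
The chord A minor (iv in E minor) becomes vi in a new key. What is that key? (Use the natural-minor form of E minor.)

The numeral vi denotes a minor triad on scale degree 6. With A on degree 6, the tonic of the new key is C.
Degree 6 carries a minor triad in major keys, so the destination is C major.
Check: the diatonic triads of C major are C (I), Dm (ii), Em (iii), F (IV), G (V), Am (vi), Bdim (vii°) — A minor is indeed vi.

C major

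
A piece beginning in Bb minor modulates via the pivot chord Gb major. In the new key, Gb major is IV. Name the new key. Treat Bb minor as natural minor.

The numeral IV denotes a major triad on scale degree 4. With Gb on degree 4, the tonic of the new key is Db.
Degree 4 carries a major triad in major keys, so the destination is Db major.
Check: the diatonic triads of Db major are Db (I), Ebm (ii), Fm (iii), Gb (IV), Ab (V), Bbm (vi), Cdim (vii°) — Gb major is indeed IV.

Db major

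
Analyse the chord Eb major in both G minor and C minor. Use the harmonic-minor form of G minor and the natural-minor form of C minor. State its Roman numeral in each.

The scale of G minor (harmonic minor) is G A Bb C D Eb F#; Eb is degree 6, and the triad built there (Eb-G-Bb) is major, so it is VI.
The scale of C minor (natural minor) is C D Eb F G Ab Bb; Eb is degree 3, and the triad built there (Eb-G-Bb) is major, so it is III.

VI in G minor; III in C minor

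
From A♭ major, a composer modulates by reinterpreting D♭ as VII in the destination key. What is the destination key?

The numeral VII denotes a major triad on scale degree 7. With D♭ on degree 7, the tonic of the new key is E♭.
Degree 7 carries a major triad in natural-minor keys, so the destination is E♭ minor.
Check: the diatonic triads of E♭ minor (natural minor) are E♭m (i), Fdim (ii°), G♭ (III), A♭m (iv), B♭m (v), C♭ (VI), D♭ (VII) — D♭ is indeed VII.

E♭ minor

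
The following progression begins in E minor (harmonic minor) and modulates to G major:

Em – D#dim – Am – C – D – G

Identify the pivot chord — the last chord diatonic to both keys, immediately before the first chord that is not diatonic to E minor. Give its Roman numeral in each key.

Chords diatonic to E minor: Em, F#dim, Gaug, Am, B, C, D#dim.
Reading the progression, the first chord not in that set is D, so the modulation leaves E minor there.
The chord immediately before D is C, which is diatonic to both keys: VI in E minor and IV in G major.

C — VI in E minor, IV in G major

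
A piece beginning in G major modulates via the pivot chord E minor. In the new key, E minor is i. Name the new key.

E minor

The numeral i denotes a minor triad on scale degree 1. With E on degree 1, the tonic of the new key is E.
Degree 1 carries a minor triad in minor keys, so the destination is E minor.
Check: the diatonic triads of E minor (natural minor) are Em (i), F#dim (ii°), G (III), Am (iv), Bm (v), C (VI), D (VII) — E minor is indeed i.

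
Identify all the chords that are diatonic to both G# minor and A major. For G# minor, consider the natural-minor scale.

C#m, E

Triads in G# minor (natural minor): G# minor (i), A# diminished (ii°), B major (III), C# minor (iv), D# minor (v), E major (VI), F# major (VII).
Triads in A major: A major (I), B minor (ii), C# minor (iii), D major (IV), E major (V), F# minor (vi), G# diminished (vii°).
Shared triads with their functions: C# minor (iv in G# minor, iii in A major); E major (VI in G# minor, V in A major).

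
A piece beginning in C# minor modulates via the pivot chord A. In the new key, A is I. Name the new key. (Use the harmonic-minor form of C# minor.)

The numeral I denotes a major triad on scale degree 1. With A on degree 1, the tonic of the new key is A.
Degree 1 carries a major triad in major keys, so the destination is A major.
Check: the diatonic triads of A major are A (I), Bm (ii), C#m (iii), D (IV), E (V), F#m (vi), G#dim (vii°) — A is indeed I.

A major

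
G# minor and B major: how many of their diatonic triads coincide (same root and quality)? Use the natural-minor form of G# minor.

7

Diatonic triads of G# minor (natural minor): G#m (i), A#dim (ii°), B (III), C#m (iv), D#m (v), E (VI), F# (VII).
Diatonic triads of B major: B (I), C#m (ii), D#m (iii), E (IV), F# (V), G#m (vi), A#dim (vii°).
Matching root and quality in both lists: G#m, A#dim, B, C#m, D#m, E, F#.
That gives 7 common triads.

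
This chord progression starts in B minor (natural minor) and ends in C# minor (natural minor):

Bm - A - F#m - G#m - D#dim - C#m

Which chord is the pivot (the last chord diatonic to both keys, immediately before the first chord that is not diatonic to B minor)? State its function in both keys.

F#m — v in B minor, iv in C# minor

Chords diatonic to B minor: Bm, C#dim, D, Em, F#m, G, A.
Reading the progression, the first chord not in that set is G#m, so the modulation leaves B minor there.
The chord immediately before G#m is F#m, which is diatonic to both keys: v in B minor and iv in C# minor.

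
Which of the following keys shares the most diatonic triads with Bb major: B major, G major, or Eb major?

Triads of Bb major: Bb major (I), C minor (ii), D minor (iii), Eb major (IV), F major (V), G minor (vi), A diminished (vii°).
B major shares 0: none.
G major shares 0: none.
Eb major shares 4: Bb, Cm, Eb, Gm.
The most common triads (4) are shared with Eb major.

Eb major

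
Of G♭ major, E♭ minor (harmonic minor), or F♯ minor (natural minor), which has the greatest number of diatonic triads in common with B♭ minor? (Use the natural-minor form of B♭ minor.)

G♭ major

Triads of B♭ minor (natural minor): B♭m (i), Cdim (ii°), D♭ (III), E♭m (iv), Fm (v), G♭ (VI), A♭ (VII).
G♭ major shares 4: B♭m, D♭, E♭m, G♭.
E♭ minor (harmonic minor) shares 1: E♭m.
F♯ minor (natural minor) shares 0: none.
The most common triads (4) are shared with G♭ major.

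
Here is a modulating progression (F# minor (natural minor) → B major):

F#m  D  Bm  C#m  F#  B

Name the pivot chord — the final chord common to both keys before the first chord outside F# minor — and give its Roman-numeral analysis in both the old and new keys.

C#m — v in F# minor, ii in B major

Chords diatonic to F# minor: F#m, G#dim, A, Bm, C#m, D, E.
Reading the progression, the first chord not in that set is F#, so the modulation leaves F# minor there.
The chord immediately before F# is C#m, which is diatonic to both keys: v in F# minor and ii in B major.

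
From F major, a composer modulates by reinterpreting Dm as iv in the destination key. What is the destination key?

A minor

The numeral iv denotes a minor triad on scale degree 4. With D on degree 4, the tonic of the new key is A.
Degree 4 carries a minor triad in minor keys, so the destination is A minor.
Check: the diatonic triads of A minor (natural minor) are Am (i), Bdim (ii°), C (III), Dm (iv), Em (v), F (VI), G (VII) — Dm is indeed iv.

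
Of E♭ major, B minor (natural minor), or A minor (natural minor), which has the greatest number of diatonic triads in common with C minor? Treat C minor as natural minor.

Triads of C minor (natural minor): Cm (i), Ddim (ii°), E♭ (III), Fm (iv), Gm (v), A♭ (VI), B♭ (VII).
E♭ major shares 7: Cm, Ddim, E♭, Fm, Gm, A♭, B♭.
B minor (natural minor) shares 0: none.
A minor (natural minor) shares 0: none.
The most common triads (7) are shared with E♭ major.

E♭ major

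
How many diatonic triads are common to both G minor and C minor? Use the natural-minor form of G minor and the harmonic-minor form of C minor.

Diatonic triads of G minor (natural minor): G minor (i), A diminished (ii°), Bb major (III), C minor (iv), D minor (v), Eb major (VI), F major (VII).
Diatonic triads of C minor (harmonic minor): C minor (i), D diminished (ii°), Eb augmented (III+), F minor (iv), G major (V), Ab major (VI), B diminished (vii°).
Matching root and quality in both lists: C minor.
That gives 1 common triad.

1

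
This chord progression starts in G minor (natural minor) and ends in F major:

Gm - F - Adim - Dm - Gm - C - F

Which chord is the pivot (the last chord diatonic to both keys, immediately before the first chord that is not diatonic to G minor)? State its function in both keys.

Chords diatonic to G minor: Gm, Adim, Bb, Cm, Dm, Eb, F.
Reading the progression, the first chord not in that set is C, so the modulation leaves G minor there.
The chord immediately before C is Gm, which is diatonic to both keys: i in G minor and ii in F major.

Gm — i in G minor, ii in F major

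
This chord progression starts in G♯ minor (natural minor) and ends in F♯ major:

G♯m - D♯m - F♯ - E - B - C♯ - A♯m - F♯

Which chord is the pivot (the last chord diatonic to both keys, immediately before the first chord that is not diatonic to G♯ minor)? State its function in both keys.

B — III in G♯ minor, IV in F♯ major

Chords diatonic to G♯ minor: G♯m, A♯dim, B, C♯m, D♯m, E, F♯.
Reading the progression, the first chord not in that set is C♯, so the modulation leaves G♯ minor there.
The chord immediately before C♯ is B, which is diatonic to both keys: III in G♯ minor and IV in F♯ major.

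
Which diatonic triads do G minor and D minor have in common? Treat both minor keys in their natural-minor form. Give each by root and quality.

Triads in G minor (natural minor): Gm (i), Adim (ii°), Bb (III), Cm (iv), Dm (v), Eb (VI), F (VII).
Triads in D minor (natural minor): Dm (i), Edim (ii°), F (III), Gm (iv), Am (v), Bb (VI), C (VII).
Shared triads with their functions: Gm (i in G minor, iv in D minor); Bb (III in G minor, VI in D minor); Dm (v in G minor, i in D minor); F (VII in G minor, III in D minor).

Gm, Bb, Dm, F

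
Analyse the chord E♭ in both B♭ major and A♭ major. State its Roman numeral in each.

IV in B♭ major; V in A♭ major

The scale of B♭ major is B♭ C D E♭ F G A; E♭ is degree 4, and the triad built there (E♭-G-B♭) is major, so it is IV.
The scale of A♭ major is A♭ B♭ C D♭ E♭ F G; E♭ is degree 5, and the triad built there (E♭-G-B♭) is major, so it is V.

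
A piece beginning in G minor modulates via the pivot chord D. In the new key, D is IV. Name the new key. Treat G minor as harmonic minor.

A major

The numeral IV denotes a major triad on scale degree 4. With D on degree 4, the tonic of the new key is A.
Degree 4 carries a major triad in major keys, so the destination is A major.
Check: the diatonic triads of A major are A (I), Bm (ii), C#m (iii), D (IV), E (V), F#m (vi), G#dim (vii°) — D is indeed IV.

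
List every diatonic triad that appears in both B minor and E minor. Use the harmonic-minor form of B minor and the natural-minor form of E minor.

Triads in B minor (harmonic minor): Bm (i), C#dim (ii°), Daug (III+), Em (iv), F# (V), G (VI), A#dim (vii°).
Triads in E minor (natural minor): Em (i), F#dim (ii°), G (III), Am (iv), Bm (v), C (VI), D (VII).
Shared triads with their functions: Bm (i in B minor, v in E minor); Em (iv in B minor, i in E minor); G (VI in B minor, III in E minor).

Bm, Em, G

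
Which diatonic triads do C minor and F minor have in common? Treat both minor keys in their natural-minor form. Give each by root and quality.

Triads in C minor (natural minor): C minor (i), D diminished (ii°), Eb major (III), F minor (iv), G minor (v), Ab major (VI), Bb major (VII).
Triads in F minor (natural minor): F minor (i), G diminished (ii°), Ab major (III), Bb minor (iv), C minor (v), Db major (VI), Eb major (VII).
Shared triads with their functions: C minor (i in C minor, v in F minor); Eb major (III in C minor, VII in F minor); F minor (iv in C minor, i in F minor); Ab major (VI in C minor, III in F minor).

Cm, Eb, Fm, Ab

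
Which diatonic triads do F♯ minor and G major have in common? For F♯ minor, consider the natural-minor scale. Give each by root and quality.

Triads in F♯ minor (natural minor): F♯ minor (i), G♯ diminished (ii°), A major (III), B minor (iv), C♯ minor (v), D major (VI), E major (VII).
Triads in G major: G major (I), A minor (ii), B minor (iii), C major (IV), D major (V), E minor (vi), F♯ diminished (vii°).
Shared triads with their functions: B minor (iv in F♯ minor, iii in G major); D major (VI in F♯ minor, V in G major).

Bm, D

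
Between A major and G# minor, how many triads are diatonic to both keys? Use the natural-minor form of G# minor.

Diatonic triads of A major: A (I), Bm (ii), C#m (iii), D (IV), E (V), F#m (vi), G#dim (vii°).
Diatonic triads of G# minor (natural minor): G#m (i), A#dim (ii°), B (III), C#m (iv), D#m (v), E (VI), F# (VII).
Matching root and quality in both lists: C#m, E.
That gives 2 common triads.

2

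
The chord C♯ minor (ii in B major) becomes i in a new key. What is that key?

The numeral i denotes a minor triad on scale degree 1. With C♯ on degree 1, the tonic of the new key is C♯.
Degree 1 carries a minor triad in minor keys, so the destination is C♯ minor.
Check: the diatonic triads of C♯ minor (natural minor) are C♯m (i), D♯dim (ii°), E (III), F♯m (iv), G♯m (v), A (VI), B (VII) — C♯ minor is indeed i.

C♯ minor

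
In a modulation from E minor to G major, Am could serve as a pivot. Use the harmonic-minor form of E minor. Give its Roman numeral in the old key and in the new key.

iv in E minor; ii in G major

The scale of E minor (harmonic minor) is E F# G A B C D#; A is degree 4, and the triad built there (A-C-E) is minor, so it is iv.
The scale of G major is G A B C D E F#; A is degree 2, and the triad built there (A-C-E) is minor, so it is ii.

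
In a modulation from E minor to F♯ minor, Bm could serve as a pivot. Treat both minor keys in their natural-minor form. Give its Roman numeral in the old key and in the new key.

v in E minor; iv in F♯ minor

The scale of E minor (natural minor) is E F♯ G A B C D; B is degree 5, and the triad built there (B-D-F♯) is minor, so it is v.
The scale of F♯ minor (natural minor) is F♯ G♯ A B C♯ D E; B is degree 4, and the triad built there (B-D-F♯) is minor, so it is iv.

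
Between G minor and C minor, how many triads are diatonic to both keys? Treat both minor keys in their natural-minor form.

Diatonic triads of G minor (natural minor): Gm (i), Adim (ii°), Bb (III), Cm (iv), Dm (v), Eb (VI), F (VII).
Diatonic triads of C minor (natural minor): Cm (i), Ddim (ii°), Eb (III), Fm (iv), Gm (v), Ab (VI), Bb (VII).
Matching root and quality in both lists: Gm, Bb, Cm, Eb.
That gives 4 common triads.

4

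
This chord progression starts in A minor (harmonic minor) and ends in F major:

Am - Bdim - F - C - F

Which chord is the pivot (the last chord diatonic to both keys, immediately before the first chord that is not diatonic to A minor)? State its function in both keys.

F — VI in A minor, I in F major

Chords diatonic to A minor: Am, Bdim, Caug, Dm, E, F, G♯dim.
Reading the progression, the first chord not in that set is C, so the modulation leaves A minor there.
The chord immediately before C is F, which is diatonic to both keys: VI in A minor and I in F major.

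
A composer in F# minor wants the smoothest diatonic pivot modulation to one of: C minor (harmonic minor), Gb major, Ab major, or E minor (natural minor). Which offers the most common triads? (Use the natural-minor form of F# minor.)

E minor

Triads of F# minor (natural minor): F# minor (i), G# diminished (ii°), A major (III), B minor (iv), C# minor (v), D major (VI), E major (VII).
C minor (harmonic minor) shares 0: none.
Gb major shares 0: none.
Ab major shares 0: none.
E minor (natural minor) shares 2: Bm, D.
The most common triads (2) are shared with E minor.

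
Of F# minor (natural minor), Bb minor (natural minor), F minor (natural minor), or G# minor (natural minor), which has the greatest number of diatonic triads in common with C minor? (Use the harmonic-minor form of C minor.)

F minor

Triads of C minor (harmonic minor): Cm (i), Ddim (ii°), Ebaug (III+), Fm (iv), G (V), Ab (VI), Bdim (vii°).
F# minor (natural minor) shares 0: none.
Bb minor (natural minor) shares 2: Fm, Ab.
F minor (natural minor) shares 3: Cm, Fm, Ab.
G# minor (natural minor) shares 0: none.
The most common triads (3) are shared with F minor.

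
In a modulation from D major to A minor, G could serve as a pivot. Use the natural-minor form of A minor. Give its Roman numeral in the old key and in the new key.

IV in D major; VII in A minor

The scale of D major is D E F# G A B C#; G is degree 4, and the triad built there (G-B-D) is major, so it is IV.
The scale of A minor (natural minor) is A B C D E F G; G is degree 7, and the triad built there (G-B-D) is major, so it is VII.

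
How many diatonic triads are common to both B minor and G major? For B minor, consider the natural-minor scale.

Diatonic triads of B minor (natural minor): Bm (i), C#dim (ii°), D (III), Em (iv), F#m (v), G (VI), A (VII).
Diatonic triads of G major: G (I), Am (ii), Bm (iii), C (IV), D (V), Em (vi), F#dim (vii°).
Matching root and quality in both lists: Bm, D, Em, G.
That gives 4 common triads.

4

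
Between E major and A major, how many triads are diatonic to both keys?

4

Diatonic triads of E major: E major (I), F♯ minor (ii), G♯ minor (iii), A major (IV), B major (V), C♯ minor (vi), D♯ diminished (vii°).
Diatonic triads of A major: A major (I), B minor (ii), C♯ minor (iii), D major (IV), E major (V), F♯ minor (vi), G♯ diminished (vii°).
Matching root and quality in both lists: E major, F♯ minor, A major, C♯ minor.
That gives 4 common triads.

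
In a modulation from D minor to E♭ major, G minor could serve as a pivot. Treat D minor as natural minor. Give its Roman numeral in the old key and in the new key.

The scale of D minor (natural minor) is D E F G A B♭ C; G is degree 4, and the triad built there (G-B♭-D) is minor, so it is iv.
The scale of E♭ major is E♭ F G A♭ B♭ C D; G is degree 3, and the triad built there (G-B♭-D) is minor, so it is iii.

iv in D minor; iii in E♭ major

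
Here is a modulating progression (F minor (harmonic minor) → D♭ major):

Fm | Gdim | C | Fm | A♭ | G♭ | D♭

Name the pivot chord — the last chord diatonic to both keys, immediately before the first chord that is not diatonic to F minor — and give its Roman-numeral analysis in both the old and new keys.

Chords diatonic to F minor: Fm, Gdim, A♭aug, B♭m, C, D♭, Edim.
Reading the progression, the first chord not in that set is A♭, so the modulation leaves F minor there.
The chord immediately before A♭ is Fm, which is diatonic to both keys: i in F minor and iii in D♭ major.

Fm — i in F minor, iii in D♭ major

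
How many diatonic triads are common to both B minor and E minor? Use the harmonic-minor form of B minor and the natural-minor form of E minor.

3

Diatonic triads of B minor (harmonic minor): Bm (i), C#dim (ii°), Daug (III+), Em (iv), F# (V), G (VI), A#dim (vii°).
Diatonic triads of E minor (natural minor): Em (i), F#dim (ii°), G (III), Am (iv), Bm (v), C (VI), D (VII).
Matching root and quality in both lists: Bm, Em, G.
That gives 3 common triads.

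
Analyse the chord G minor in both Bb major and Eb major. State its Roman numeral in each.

The scale of Bb major is Bb C D Eb F G A; G is degree 6, and the triad built there (G-Bb-D) is minor, so it is vi.
The scale of Eb major is Eb F G Ab Bb C D; G is degree 3, and the triad built there (G-Bb-D) is minor, so it is iii.

vi in Bb major; iii in Eb major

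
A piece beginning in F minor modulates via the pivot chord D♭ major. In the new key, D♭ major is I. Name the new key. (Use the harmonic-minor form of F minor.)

D♭ major

The numeral I denotes a major triad on scale degree 1. With D♭ on degree 1, the tonic of the new key is D♭.
Degree 1 carries a major triad in major keys, so the destination is D♭ major.
Check: the diatonic triads of D♭ major are D♭ (I), E♭m (ii), Fm (iii), G♭ (IV), A♭ (V), B♭m (vi), Cdim (vii°) — D♭ major is indeed I.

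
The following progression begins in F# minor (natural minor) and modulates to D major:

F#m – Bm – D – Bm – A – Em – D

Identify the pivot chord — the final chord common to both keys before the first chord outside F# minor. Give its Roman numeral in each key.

A — III in F# minor, V in D major

Chords diatonic to F# minor: F#m, G#dim, A, Bm, C#m, D, E.
Reading the progression, the first chord not in that set is Em, so the modulation leaves F# minor there.
The chord immediately before Em is A, which is diatonic to both keys: III in F# minor and V in D major.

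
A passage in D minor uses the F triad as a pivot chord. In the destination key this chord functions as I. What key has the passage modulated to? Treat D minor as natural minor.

The numeral I denotes a major triad on scale degree 1. With F on degree 1, the tonic of the new key is F.
Degree 1 carries a major triad in major keys, so the destination is F major.
Check: the diatonic triads of F major are F (I), Gm (ii), Am (iii), B♭ (IV), C (V), Dm (vi), Edim (vii°) — F is indeed I.

F major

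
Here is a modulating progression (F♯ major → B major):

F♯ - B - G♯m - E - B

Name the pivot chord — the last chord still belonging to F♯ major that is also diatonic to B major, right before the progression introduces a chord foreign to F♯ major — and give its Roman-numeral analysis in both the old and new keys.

G♯m — ii in F♯ major, vi in B major

Chords diatonic to F♯ major: F♯, G♯m, A♯m, B, C♯, D♯m, E♯dim.
Reading the progression, the first chord not in that set is E, so the modulation leaves F♯ major there.
The chord immediately before E is G♯m, which is diatonic to both keys: ii in F♯ major and vi in B major.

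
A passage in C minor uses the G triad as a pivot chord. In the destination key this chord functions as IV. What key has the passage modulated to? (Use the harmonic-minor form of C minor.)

The numeral IV denotes a major triad on scale degree 4. With G on degree 4, the tonic of the new key is D.
Degree 4 carries a major triad in major keys, so the destination is D major.
Check: the diatonic triads of D major are D (I), Em (ii), F#m (iii), G (IV), A (V), Bm (vi), C#dim (vii°) — G is indeed IV.

D major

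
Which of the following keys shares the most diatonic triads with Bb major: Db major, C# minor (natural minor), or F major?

F major

Triads of Bb major: Bb (I), Cm (ii), Dm (iii), Eb (IV), F (V), Gm (vi), Adim (vii°).
Db major shares 0: none.
C# minor (natural minor) shares 0: none.
F major shares 4: Bb, Dm, F, Gm.
The most common triads (4) are shared with F major.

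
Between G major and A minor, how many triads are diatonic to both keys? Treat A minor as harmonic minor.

1

Diatonic triads of G major: G (I), Am (ii), Bm (iii), C (IV), D (V), Em (vi), F#dim (vii°).
Diatonic triads of A minor (harmonic minor): Am (i), Bdim (ii°), Caug (III+), Dm (iv), E (V), F (VI), G#dim (vii°).
Matching root and quality in both lists: Am.
That gives 1 common triad.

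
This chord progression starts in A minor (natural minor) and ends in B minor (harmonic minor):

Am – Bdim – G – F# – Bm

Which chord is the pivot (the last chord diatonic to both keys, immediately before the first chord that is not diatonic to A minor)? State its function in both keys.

Chords diatonic to A minor: Am, Bdim, C, Dm, Em, F, G.
Reading the progression, the first chord not in that set is F#, so the modulation leaves A minor there.
The chord immediately before F# is G, which is diatonic to both keys: VII in A minor and VI in B minor.

G — VII in A minor, VI in B minor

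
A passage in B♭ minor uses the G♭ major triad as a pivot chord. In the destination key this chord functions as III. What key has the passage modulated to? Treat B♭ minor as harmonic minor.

The numeral III denotes a major triad on scale degree 3. With G♭ on degree 3, the tonic of the new key is E♭.
Degree 3 carries a major triad in natural-minor keys, so the destination is E♭ minor.
Check: the diatonic triads of E♭ minor (natural minor) are E♭m (i), Fdim (ii°), G♭ (III), A♭m (iv), B♭m (v), C♭ (VI), D♭ (VII) — G♭ major is indeed III.

E♭ minor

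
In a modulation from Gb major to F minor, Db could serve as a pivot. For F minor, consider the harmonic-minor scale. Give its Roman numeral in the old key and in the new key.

V in Gb major; VI in F minor

The scale of Gb major is Gb Ab Bb Cb Db Eb F; Db is degree 5, and the triad built there (Db-F-Ab) is major, so it is V.
The scale of F minor (harmonic minor) is F G Ab Bb C Db E; Db is degree 6, and the triad built there (Db-F-Ab) is major, so it is VI.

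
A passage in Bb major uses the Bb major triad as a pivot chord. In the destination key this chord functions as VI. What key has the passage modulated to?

D minor

The numeral VI denotes a major triad on scale degree 6. With Bb on degree 6, the tonic of the new key is D.
Degree 6 carries a major triad in minor keys, so the destination is D minor.
Check: the diatonic triads of D minor (natural minor) are Dm (i), Edim (ii°), F (III), Gm (iv), Am (v), Bb (VI), C (VII) — Bb major is indeed VI.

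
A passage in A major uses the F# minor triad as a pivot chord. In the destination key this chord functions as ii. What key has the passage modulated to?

E major

The numeral ii denotes a minor triad on scale degree 2. With F# on degree 2, the tonic of the new key is E.
Degree 2 carries a minor triad in major keys, so the destination is E major.
Check: the diatonic triads of E major are E (I), F#m (ii), G#m (iii), A (IV), B (V), C#m (vi), D#dim (vii°) — F# minor is indeed ii.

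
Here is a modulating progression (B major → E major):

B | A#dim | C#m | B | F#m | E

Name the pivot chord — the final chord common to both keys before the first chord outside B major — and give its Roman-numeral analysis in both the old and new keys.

B — I in B major, V in E major

Chords diatonic to B major: B, C#m, D#m, E, F#, G#m, A#dim.
Reading the progression, the first chord not in that set is F#m, so the modulation leaves B major there.
The chord immediately before F#m is B, which is diatonic to both keys: I in B major and V in E major.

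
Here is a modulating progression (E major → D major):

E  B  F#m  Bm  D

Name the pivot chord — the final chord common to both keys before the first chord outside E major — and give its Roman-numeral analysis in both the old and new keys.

Chords diatonic to E major: E, F#m, G#m, A, B, C#m, D#dim.
Reading the progression, the first chord not in that set is Bm, so the modulation leaves E major there.
The chord immediately before Bm is F#m, which is diatonic to both keys: ii in E major and iii in D major.

F#m — ii in E major, iii in D major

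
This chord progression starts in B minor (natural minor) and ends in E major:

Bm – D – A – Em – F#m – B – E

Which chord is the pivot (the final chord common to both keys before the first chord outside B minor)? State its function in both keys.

F#m — v in B minor, ii in E major

Chords diatonic to B minor: Bm, C#dim, D, Em, F#m, G, A.
Reading the progression, the first chord not in that set is B, so the modulation leaves B minor there.
The chord immediately before B is F#m, which is diatonic to both keys: v in B minor and ii in E major.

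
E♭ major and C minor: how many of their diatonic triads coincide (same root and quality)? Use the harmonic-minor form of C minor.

Diatonic triads of E♭ major: E♭ (I), Fm (ii), Gm (iii), A♭ (IV), B♭ (V), Cm (vi), Ddim (vii°).
Diatonic triads of C minor (harmonic minor): Cm (i), Ddim (ii°), E♭aug (III+), Fm (iv), G (V), A♭ (VI), Bdim (vii°).
Matching root and quality in both lists: Fm, A♭, Cm, Ddim.
That gives 4 common triads.

4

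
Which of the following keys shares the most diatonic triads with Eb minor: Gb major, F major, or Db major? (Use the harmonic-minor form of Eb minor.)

Gb major

Triads of Eb minor (harmonic minor): Ebm (i), Fdim (ii°), Gbaug (III+), Abm (iv), Bb (V), Cb (VI), Ddim (vii°).
Gb major shares 4: Ebm, Fdim, Abm, Cb.
F major shares 1: Bb.
Db major shares 1: Ebm.
The most common triads (4) are shared with Gb major.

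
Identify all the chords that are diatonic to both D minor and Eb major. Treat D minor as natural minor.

Triads in D minor (natural minor): D minor (i), E diminished (ii°), F major (III), G minor (iv), A minor (v), Bb major (VI), C major (VII).
Triads in Eb major: Eb major (I), F minor (ii), G minor (iii), Ab major (IV), Bb major (V), C minor (vi), D diminished (vii°).
Shared triads with their functions: G minor (iv in D minor, iii in Eb major); Bb major (VI in D minor, V in Eb major).

Gm, Bb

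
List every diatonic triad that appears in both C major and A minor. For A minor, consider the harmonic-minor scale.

Triads in C major: C (I), Dm (ii), Em (iii), F (IV), G (V), Am (vi), Bdim (vii°).
Triads in A minor (harmonic minor): Am (i), Bdim (ii°), Caug (III+), Dm (iv), E (V), F (VI), G♯dim (vii°).
Shared triads with their functions: Dm (ii in C major, iv in A minor); F (IV in C major, VI in A minor); Am (vi in C major, i in A minor); Bdim (vii° in C major, ii° in A minor).

Dm, F, Am, Bdim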